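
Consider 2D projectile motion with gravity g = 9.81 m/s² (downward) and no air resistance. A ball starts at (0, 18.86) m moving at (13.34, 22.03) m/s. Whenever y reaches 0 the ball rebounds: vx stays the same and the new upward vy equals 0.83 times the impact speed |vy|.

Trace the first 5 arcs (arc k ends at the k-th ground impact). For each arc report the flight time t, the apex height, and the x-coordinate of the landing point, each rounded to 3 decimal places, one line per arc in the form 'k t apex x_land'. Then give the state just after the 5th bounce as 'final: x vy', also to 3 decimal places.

1 5.227 43.596 69.728
2 4.949 30.033 135.746
3 4.108 20.690 190.542
4 3.409 14.253 236.022
5 2.830 9.819 273.771
final: 273.771 11.520

Arc 1: start y=18.860, vy=22.030 → t=5.227, apex=43.596, x_land=69.728, impact vy=-29.246
  bounce: vy ← 0.83·29.246 = 24.275
Arc 2: start y=0.000, vy=24.275 → t=4.949, apex=30.033, x_land=135.746, impact vy=-24.275
  bounce: vy ← 0.83·24.275 = 20.148
Arc 3: start y=0.000, vy=20.148 → t=4.108, apex=20.690, x_land=190.542, impact vy=-20.148
  bounce: vy ← 0.83·20.148 = 16.723
Arc 4: start y=0.000, vy=16.723 → t=3.409, apex=14.253, x_land=236.022, impact vy=-16.723
  bounce: vy ← 0.83·16.723 = 13.880
Arc 5: start y=0.000, vy=13.880 → t=2.830, apex=9.819, x_land=273.771, impact vy=-13.880
  bounce: vy ← 0.83·13.880 = 11.520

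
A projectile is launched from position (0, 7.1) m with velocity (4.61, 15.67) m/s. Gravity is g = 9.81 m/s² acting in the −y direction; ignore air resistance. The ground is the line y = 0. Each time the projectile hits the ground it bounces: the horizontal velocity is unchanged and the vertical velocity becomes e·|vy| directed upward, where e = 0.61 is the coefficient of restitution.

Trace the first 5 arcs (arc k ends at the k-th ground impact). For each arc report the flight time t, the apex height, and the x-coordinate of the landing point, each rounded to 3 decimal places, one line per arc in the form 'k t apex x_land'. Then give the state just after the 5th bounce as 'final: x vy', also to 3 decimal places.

Arc 1: start y=7.100, vy=15.670 → t=3.597, apex=19.615, x_land=16.583, impact vy=-19.618
  bounce: vy ← 0.61·19.618 = 11.967
Arc 2: start y=0.000, vy=11.967 → t=2.440, apex=7.299, x_land=27.830, impact vy=-11.967
  bounce: vy ← 0.61·11.967 = 7.300
Arc 3: start y=0.000, vy=7.300 → t=1.488, apex=2.716, x_land=34.690, impact vy=-7.300
  bounce: vy ← 0.61·7.300 = 4.453
Arc 4: start y=0.000, vy=4.453 → t=0.908, apex=1.011, x_land=38.875, impact vy=-4.453
  bounce: vy ← 0.61·4.453 = 2.716
Arc 5: start y=0.000, vy=2.716 → t=0.554, apex=0.376, x_land=41.428, impact vy=-2.716
  bounce: vy ← 0.61·2.716 = 1.657

1 3.597 19.615 16.583
2 2.440 7.299 27.830
3 1.488 2.716 34.690
4 0.908 1.011 38.875
5 0.554 0.376 41.428
final: 41.428 1.657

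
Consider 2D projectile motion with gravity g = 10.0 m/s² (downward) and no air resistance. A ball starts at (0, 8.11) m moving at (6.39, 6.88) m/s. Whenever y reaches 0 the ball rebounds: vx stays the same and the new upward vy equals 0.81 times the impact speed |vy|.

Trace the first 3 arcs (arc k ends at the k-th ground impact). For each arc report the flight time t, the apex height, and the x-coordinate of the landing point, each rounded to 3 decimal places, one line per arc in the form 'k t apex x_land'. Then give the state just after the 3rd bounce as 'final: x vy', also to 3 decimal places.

1 2.136 10.477 13.646
2 2.345 6.874 28.631
3 1.899 4.510 40.768
final: 40.768 7.693

Arc 1: start y=8.110, vy=6.880 → t=2.136, apex=10.477, x_land=13.646, impact vy=-14.475
  bounce: vy ← 0.81·14.475 = 11.725
Arc 2: start y=0.000, vy=11.725 → t=2.345, apex=6.874, x_land=28.631, impact vy=-11.725
  bounce: vy ← 0.81·11.725 = 9.497
Arc 3: start y=0.000, vy=9.497 → t=1.899, apex=4.510, x_land=40.768, impact vy=-9.497
  bounce: vy ← 0.81·9.497 = 7.693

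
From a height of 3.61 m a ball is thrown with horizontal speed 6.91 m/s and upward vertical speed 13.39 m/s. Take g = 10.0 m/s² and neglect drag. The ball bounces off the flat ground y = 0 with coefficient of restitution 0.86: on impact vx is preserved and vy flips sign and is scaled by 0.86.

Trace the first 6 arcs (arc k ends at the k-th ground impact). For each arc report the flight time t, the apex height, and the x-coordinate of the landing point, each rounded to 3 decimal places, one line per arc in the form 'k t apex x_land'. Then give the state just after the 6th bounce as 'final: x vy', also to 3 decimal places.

Arc 1: start y=3.610, vy=13.390 → t=2.925, apex=12.575, x_land=20.211, impact vy=-15.859
  bounce: vy ← 0.86·15.859 = 13.638
Arc 2: start y=0.000, vy=13.638 → t=2.728, apex=9.300, x_land=39.059, impact vy=-13.638
  bounce: vy ← 0.86·13.638 = 11.729
Arc 3: start y=0.000, vy=11.729 → t=2.346, apex=6.878, x_land=55.268, impact vy=-11.729
  bounce: vy ← 0.86·11.729 = 10.087
Arc 4: start y=0.000, vy=10.087 → t=2.017, apex=5.087, x_land=69.208, impact vy=-10.087
  bounce: vy ← 0.86·10.087 = 8.675
Arc 5: start y=0.000, vy=8.675 → t=1.735, apex=3.763, x_land=81.197, impact vy=-8.675
  bounce: vy ← 0.86·8.675 = 7.460
Arc 6: start y=0.000, vy=7.460 → t=1.492, apex=2.783, x_land=91.507, impact vy=-7.460
  bounce: vy ← 0.86·7.460 = 6.416

1 2.925 12.575 20.211
2 2.728 9.300 39.059
3 2.346 6.878 55.268
4 2.017 5.087 69.208
5 1.735 3.763 81.197
6 1.492 2.783 91.507
final: 91.507 6.416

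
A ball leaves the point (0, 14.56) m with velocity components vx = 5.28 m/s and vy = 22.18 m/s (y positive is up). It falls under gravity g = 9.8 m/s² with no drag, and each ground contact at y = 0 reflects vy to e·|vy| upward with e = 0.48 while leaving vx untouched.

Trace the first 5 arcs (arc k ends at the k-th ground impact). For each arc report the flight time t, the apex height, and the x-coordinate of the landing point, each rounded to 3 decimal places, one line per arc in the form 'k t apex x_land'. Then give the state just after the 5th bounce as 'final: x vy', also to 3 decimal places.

1 5.108 39.660 26.971
2 2.731 9.138 41.392
3 1.311 2.105 48.314
4 0.629 0.485 51.636
5 0.302 0.112 53.231
final: 53.231 0.710

Arc 1: start y=14.560, vy=22.180 → t=5.108, apex=39.660, x_land=26.971, impact vy=-27.881
  bounce: vy ← 0.48·27.881 = 13.383
Arc 2: start y=0.000, vy=13.383 → t=2.731, apex=9.138, x_land=41.392, impact vy=-13.383
  bounce: vy ← 0.48·13.383 = 6.424
Arc 3: start y=0.000, vy=6.424 → t=1.311, apex=2.105, x_land=48.314, impact vy=-6.424
  bounce: vy ← 0.48·6.424 = 3.083
Arc 4: start y=0.000, vy=3.083 → t=0.629, apex=0.485, x_land=51.636, impact vy=-3.083
  bounce: vy ← 0.48·3.083 = 1.480
Arc 5: start y=0.000, vy=1.480 → t=0.302, apex=0.112, x_land=53.231, impact vy=-1.480
  bounce: vy ← 0.48·1.480 = 0.710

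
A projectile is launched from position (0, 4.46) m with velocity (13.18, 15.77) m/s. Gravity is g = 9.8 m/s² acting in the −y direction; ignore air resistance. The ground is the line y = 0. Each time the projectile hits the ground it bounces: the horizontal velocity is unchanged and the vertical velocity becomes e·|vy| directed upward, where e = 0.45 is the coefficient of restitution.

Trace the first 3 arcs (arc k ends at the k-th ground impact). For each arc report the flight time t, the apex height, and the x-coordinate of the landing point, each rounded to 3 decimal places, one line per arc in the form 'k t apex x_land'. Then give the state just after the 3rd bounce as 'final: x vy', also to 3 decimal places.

Arc 1: start y=4.460, vy=15.770 → t=3.480, apex=17.148, x_land=45.865, impact vy=-18.333
  bounce: vy ← 0.45·18.333 = 8.250
Arc 2: start y=0.000, vy=8.250 → t=1.684, apex=3.473, x_land=68.056, impact vy=-8.250
  bounce: vy ← 0.45·8.250 = 3.712
Arc 3: start y=0.000, vy=3.712 → t=0.758, apex=0.703, x_land=78.042, impact vy=-3.712
  bounce: vy ← 0.45·3.712 = 1.671

1 3.480 17.148 45.865
2 1.684 3.473 68.056
3 0.758 0.703 78.042
final: 78.042 1.671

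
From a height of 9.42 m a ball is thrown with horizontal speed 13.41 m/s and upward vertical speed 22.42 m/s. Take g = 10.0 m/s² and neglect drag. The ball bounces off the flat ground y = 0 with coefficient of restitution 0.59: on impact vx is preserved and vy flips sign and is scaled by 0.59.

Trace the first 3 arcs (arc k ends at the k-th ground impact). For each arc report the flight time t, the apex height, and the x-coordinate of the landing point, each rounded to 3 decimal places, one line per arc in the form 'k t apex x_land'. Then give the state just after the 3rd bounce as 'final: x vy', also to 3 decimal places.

Arc 1: start y=9.420, vy=22.420 → t=4.871, apex=34.553, x_land=65.317, impact vy=-26.288
  bounce: vy ← 0.59·26.288 = 15.510
Arc 2: start y=0.000, vy=15.510 → t=3.102, apex=12.028, x_land=106.915, impact vy=-15.510
  bounce: vy ← 0.59·15.510 = 9.151
Arc 3: start y=0.000, vy=9.151 → t=1.830, apex=4.187, x_land=131.457, impact vy=-9.151
  bounce: vy ← 0.59·9.151 = 5.399

1 4.871 34.553 65.317
2 3.102 12.028 106.915
3 1.830 4.187 131.457
final: 131.457 5.399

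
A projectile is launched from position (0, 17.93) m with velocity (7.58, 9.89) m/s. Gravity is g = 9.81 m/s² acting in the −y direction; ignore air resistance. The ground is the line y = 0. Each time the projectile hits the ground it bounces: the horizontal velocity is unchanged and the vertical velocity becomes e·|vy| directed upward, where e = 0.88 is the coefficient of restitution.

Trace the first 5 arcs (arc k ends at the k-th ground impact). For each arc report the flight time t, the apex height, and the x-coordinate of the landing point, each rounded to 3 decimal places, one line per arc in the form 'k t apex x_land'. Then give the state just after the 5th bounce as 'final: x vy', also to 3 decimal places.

1 3.170 22.915 24.026
2 3.804 17.746 52.861
3 3.348 13.742 78.236
4 2.946 10.642 100.566
5 2.592 8.241 120.217
final: 120.217 11.190

Arc 1: start y=17.930, vy=9.890 → t=3.170, apex=22.915, x_land=24.026, impact vy=-21.204
  bounce: vy ← 0.88·21.204 = 18.659
Arc 2: start y=0.000, vy=18.659 → t=3.804, apex=17.746, x_land=52.861, impact vy=-18.659
  bounce: vy ← 0.88·18.659 = 16.420
Arc 3: start y=0.000, vy=16.420 → t=3.348, apex=13.742, x_land=78.236, impact vy=-16.420
  bounce: vy ← 0.88·16.420 = 14.450
Arc 4: start y=0.000, vy=14.450 → t=2.946, apex=10.642, x_land=100.566, impact vy=-14.450
  bounce: vy ← 0.88·14.450 = 12.716
Arc 5: start y=0.000, vy=12.716 → t=2.592, apex=8.241, x_land=120.217, impact vy=-12.716
  bounce: vy ← 0.88·12.716 = 11.190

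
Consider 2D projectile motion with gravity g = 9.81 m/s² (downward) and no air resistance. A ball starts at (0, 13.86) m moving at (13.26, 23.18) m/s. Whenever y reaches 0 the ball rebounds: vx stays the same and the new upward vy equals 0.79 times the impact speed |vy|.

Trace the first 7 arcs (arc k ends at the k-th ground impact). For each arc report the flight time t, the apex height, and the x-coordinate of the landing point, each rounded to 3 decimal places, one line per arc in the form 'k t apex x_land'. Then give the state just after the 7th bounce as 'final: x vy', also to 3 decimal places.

1 5.263 41.246 69.784
2 4.582 25.742 130.537
3 3.620 16.065 178.532
4 2.859 10.026 216.449
5 2.259 6.257 246.403
6 1.785 3.905 270.066
7 1.410 2.437 288.760
final: 288.760 5.463

Arc 1: start y=13.860, vy=23.180 → t=5.263, apex=41.246, x_land=69.784, impact vy=-28.447
  bounce: vy ← 0.79·28.447 = 22.473
Arc 2: start y=0.000, vy=22.473 → t=4.582, apex=25.742, x_land=130.537, impact vy=-22.473
  bounce: vy ← 0.79·22.473 = 17.754
Arc 3: start y=0.000, vy=17.754 → t=3.620, apex=16.065, x_land=178.532, impact vy=-17.754
  bounce: vy ← 0.79·17.754 = 14.026
Arc 4: start y=0.000, vy=14.026 → t=2.859, apex=10.026, x_land=216.449, impact vy=-14.026
  bounce: vy ← 0.79·14.026 = 11.080
Arc 5: start y=0.000, vy=11.080 → t=2.259, apex=6.257, x_land=246.403, impact vy=-11.080
  bounce: vy ← 0.79·11.080 = 8.753
Arc 6: start y=0.000, vy=8.753 → t=1.785, apex=3.905, x_land=270.066, impact vy=-8.753
  bounce: vy ← 0.79·8.753 = 6.915
Arc 7: start y=0.000, vy=6.915 → t=1.410, apex=2.437, x_land=288.760, impact vy=-6.915
  bounce: vy ← 0.79·6.915 = 5.463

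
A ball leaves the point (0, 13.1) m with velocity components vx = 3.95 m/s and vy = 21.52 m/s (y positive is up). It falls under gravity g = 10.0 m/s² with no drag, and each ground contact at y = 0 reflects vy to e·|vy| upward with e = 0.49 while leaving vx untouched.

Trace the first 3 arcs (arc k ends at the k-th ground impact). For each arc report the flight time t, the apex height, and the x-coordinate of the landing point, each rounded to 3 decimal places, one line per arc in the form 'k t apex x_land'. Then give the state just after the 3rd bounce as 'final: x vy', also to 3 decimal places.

1 4.845 36.256 19.137
2 2.639 8.705 29.561
3 1.293 2.090 34.668
final: 34.668 3.168

Arc 1: start y=13.100, vy=21.520 → t=4.845, apex=36.256, x_land=19.137, impact vy=-26.928
  bounce: vy ← 0.49·26.928 = 13.195
Arc 2: start y=0.000, vy=13.195 → t=2.639, apex=8.705, x_land=29.561, impact vy=-13.195
  bounce: vy ← 0.49·13.195 = 6.465
Arc 3: start y=0.000, vy=6.465 → t=1.293, apex=2.090, x_land=34.668, impact vy=-6.465
  bounce: vy ← 0.49·6.465 = 3.168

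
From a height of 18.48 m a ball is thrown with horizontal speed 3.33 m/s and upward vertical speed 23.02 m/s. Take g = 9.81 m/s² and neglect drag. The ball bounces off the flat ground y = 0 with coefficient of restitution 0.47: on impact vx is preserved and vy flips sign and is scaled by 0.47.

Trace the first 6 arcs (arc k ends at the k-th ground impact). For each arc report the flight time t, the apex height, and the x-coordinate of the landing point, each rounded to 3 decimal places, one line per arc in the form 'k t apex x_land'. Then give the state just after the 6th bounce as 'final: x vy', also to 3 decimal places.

1 5.392 45.489 17.955
2 2.863 10.049 27.488
3 1.345 2.220 31.968
4 0.632 0.490 34.074
5 0.297 0.108 35.063
6 0.140 0.024 35.528
final: 35.528 0.322

Arc 1: start y=18.480, vy=23.020 → t=5.392, apex=45.489, x_land=17.955, impact vy=-29.875
  bounce: vy ← 0.47·29.875 = 14.041
Arc 2: start y=0.000, vy=14.041 → t=2.863, apex=10.049, x_land=27.488, impact vy=-14.041
  bounce: vy ← 0.47·14.041 = 6.599
Arc 3: start y=0.000, vy=6.599 → t=1.345, apex=2.220, x_land=31.968, impact vy=-6.599
  bounce: vy ← 0.47·6.599 = 3.102
Arc 4: start y=0.000, vy=3.102 → t=0.632, apex=0.490, x_land=34.074, impact vy=-3.102
  bounce: vy ← 0.47·3.102 = 1.458
Arc 5: start y=0.000, vy=1.458 → t=0.297, apex=0.108, x_land=35.063, impact vy=-1.458
  bounce: vy ← 0.47·1.458 = 0.685
Arc 6: start y=0.000, vy=0.685 → t=0.140, apex=0.024, x_land=35.528, impact vy=-0.685
  bounce: vy ← 0.47·0.685 = 0.322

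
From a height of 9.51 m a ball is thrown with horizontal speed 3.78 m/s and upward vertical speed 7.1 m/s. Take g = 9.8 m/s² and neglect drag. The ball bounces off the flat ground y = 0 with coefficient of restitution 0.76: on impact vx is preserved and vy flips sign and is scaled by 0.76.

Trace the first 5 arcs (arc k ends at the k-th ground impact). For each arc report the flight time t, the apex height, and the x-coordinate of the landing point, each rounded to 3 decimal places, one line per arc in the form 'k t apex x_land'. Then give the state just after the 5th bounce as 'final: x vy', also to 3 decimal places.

Arc 1: start y=9.510, vy=7.100 → t=2.295, apex=12.082, x_land=8.674, impact vy=-15.389
  bounce: vy ← 0.76·15.389 = 11.695
Arc 2: start y=0.000, vy=11.695 → t=2.387, apex=6.979, x_land=17.696, impact vy=-11.695
  bounce: vy ← 0.76·11.695 = 8.888
Arc 3: start y=0.000, vy=8.888 → t=1.814, apex=4.031, x_land=24.553, impact vy=-8.888
  bounce: vy ← 0.76·8.888 = 6.755
Arc 4: start y=0.000, vy=6.755 → t=1.379, apex=2.328, x_land=29.764, impact vy=-6.755
  bounce: vy ← 0.76·6.755 = 5.134
Arc 5: start y=0.000, vy=5.134 → t=1.048, apex=1.345, x_land=33.725, impact vy=-5.134
  bounce: vy ← 0.76·5.134 = 3.902

1 2.295 12.082 8.674
2 2.387 6.979 17.696
3 1.814 4.031 24.553
4 1.379 2.328 29.764
5 1.048 1.345 33.725
final: 33.725 3.902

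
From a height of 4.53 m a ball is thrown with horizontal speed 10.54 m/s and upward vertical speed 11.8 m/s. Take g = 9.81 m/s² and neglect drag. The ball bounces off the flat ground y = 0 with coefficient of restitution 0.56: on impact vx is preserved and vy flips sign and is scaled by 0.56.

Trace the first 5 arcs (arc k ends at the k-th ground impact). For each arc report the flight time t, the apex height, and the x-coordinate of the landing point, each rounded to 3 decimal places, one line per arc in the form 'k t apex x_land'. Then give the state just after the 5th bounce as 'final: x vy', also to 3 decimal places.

1 2.742 11.627 28.906
2 1.724 3.646 47.080
3 0.966 1.143 57.258
4 0.541 0.359 62.958
5 0.303 0.112 66.150
final: 66.150 0.832

Arc 1: start y=4.530, vy=11.800 → t=2.742, apex=11.627, x_land=28.906, impact vy=-15.104
  bounce: vy ← 0.56·15.104 = 8.458
Arc 2: start y=0.000, vy=8.458 → t=1.724, apex=3.646, x_land=47.080, impact vy=-8.458
  bounce: vy ← 0.56·8.458 = 4.736
Arc 3: start y=0.000, vy=4.736 → t=0.966, apex=1.143, x_land=57.258, impact vy=-4.736
  bounce: vy ← 0.56·4.736 = 2.652
Arc 4: start y=0.000, vy=2.652 → t=0.541, apex=0.359, x_land=62.958, impact vy=-2.652
  bounce: vy ← 0.56·2.652 = 1.485
Arc 5: start y=0.000, vy=1.485 → t=0.303, apex=0.112, x_land=66.150, impact vy=-1.485
  bounce: vy ← 0.56·1.485 = 0.832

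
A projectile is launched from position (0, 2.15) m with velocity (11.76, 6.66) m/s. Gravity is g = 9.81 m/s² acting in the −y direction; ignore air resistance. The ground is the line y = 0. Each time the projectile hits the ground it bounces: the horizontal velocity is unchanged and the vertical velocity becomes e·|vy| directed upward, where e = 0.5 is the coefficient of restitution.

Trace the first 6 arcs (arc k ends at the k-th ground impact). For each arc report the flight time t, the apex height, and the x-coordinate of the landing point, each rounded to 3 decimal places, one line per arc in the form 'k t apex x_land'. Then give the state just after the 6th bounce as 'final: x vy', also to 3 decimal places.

Arc 1: start y=2.150, vy=6.660 → t=1.627, apex=4.411, x_land=19.136, impact vy=-9.303
  bounce: vy ← 0.5·9.303 = 4.651
Arc 2: start y=0.000, vy=4.651 → t=0.948, apex=1.103, x_land=30.287, impact vy=-4.651
  bounce: vy ← 0.5·4.651 = 2.326
Arc 3: start y=0.000, vy=2.326 → t=0.474, apex=0.276, x_land=35.863, impact vy=-2.326
  bounce: vy ← 0.5·2.326 = 1.163
Arc 4: start y=0.000, vy=1.163 → t=0.237, apex=0.069, x_land=38.651, impact vy=-1.163
  bounce: vy ← 0.5·1.163 = 0.581
Arc 5: start y=0.000, vy=0.581 → t=0.119, apex=0.017, x_land=40.045, impact vy=-0.581
  bounce: vy ← 0.5·0.581 = 0.291
Arc 6: start y=0.000, vy=0.291 → t=0.059, apex=0.004, x_land=40.742, impact vy=-0.291
  bounce: vy ← 0.5·0.291 = 0.145

1 1.627 4.411 19.136
2 0.948 1.103 30.287
3 0.474 0.276 35.863
4 0.237 0.069 38.651
5 0.119 0.017 40.045
6 0.059 0.004 40.742
final: 40.742 0.145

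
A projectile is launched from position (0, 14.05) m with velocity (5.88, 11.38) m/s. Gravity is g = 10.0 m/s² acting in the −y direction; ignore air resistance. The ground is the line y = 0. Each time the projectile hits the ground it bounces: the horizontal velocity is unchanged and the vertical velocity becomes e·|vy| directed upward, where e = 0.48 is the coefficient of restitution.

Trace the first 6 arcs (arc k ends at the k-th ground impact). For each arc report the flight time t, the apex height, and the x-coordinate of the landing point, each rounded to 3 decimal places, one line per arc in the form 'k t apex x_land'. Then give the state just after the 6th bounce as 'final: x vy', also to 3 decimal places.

Arc 1: start y=14.050, vy=11.380 → t=3.164, apex=20.525, x_land=18.605, impact vy=-20.261
  bounce: vy ← 0.48·20.261 = 9.725
Arc 2: start y=0.000, vy=9.725 → t=1.945, apex=4.729, x_land=30.042, impact vy=-9.725
  bounce: vy ← 0.48·9.725 = 4.668
Arc 3: start y=0.000, vy=4.668 → t=0.934, apex=1.090, x_land=35.531, impact vy=-4.668
  bounce: vy ← 0.48·4.668 = 2.241
Arc 4: start y=0.000, vy=2.241 → t=0.448, apex=0.251, x_land=38.166, impact vy=-2.241
  bounce: vy ← 0.48·2.241 = 1.076
Arc 5: start y=0.000, vy=1.076 → t=0.215, apex=0.058, x_land=39.431, impact vy=-1.076
  bounce: vy ← 0.48·1.076 = 0.516
Arc 6: start y=0.000, vy=0.516 → t=0.103, apex=0.013, x_land=40.038, impact vy=-0.516
  bounce: vy ← 0.48·0.516 = 0.248

1 3.164 20.525 18.605
2 1.945 4.729 30.042
3 0.934 1.090 35.531
4 0.448 0.251 38.166
5 0.215 0.058 39.431
6 0.103 0.013 40.038
final: 40.038 0.248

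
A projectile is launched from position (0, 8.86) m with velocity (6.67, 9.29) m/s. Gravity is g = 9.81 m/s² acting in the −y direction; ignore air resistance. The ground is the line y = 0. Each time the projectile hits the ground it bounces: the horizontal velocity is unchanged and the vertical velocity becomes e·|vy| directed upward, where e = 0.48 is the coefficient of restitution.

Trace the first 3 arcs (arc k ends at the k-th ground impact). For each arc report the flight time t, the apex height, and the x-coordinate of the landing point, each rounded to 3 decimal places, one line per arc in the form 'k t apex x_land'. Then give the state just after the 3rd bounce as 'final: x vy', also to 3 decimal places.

Arc 1: start y=8.860, vy=9.290 → t=2.591, apex=13.259, x_land=17.283, impact vy=-16.129
  bounce: vy ← 0.48·16.129 = 7.742
Arc 2: start y=0.000, vy=7.742 → t=1.578, apex=3.055, x_land=27.810, impact vy=-7.742
  bounce: vy ← 0.48·7.742 = 3.716
Arc 3: start y=0.000, vy=3.716 → t=0.758, apex=0.704, x_land=32.864, impact vy=-3.716
  bounce: vy ← 0.48·3.716 = 1.784

1 2.591 13.259 17.283
2 1.578 3.055 27.810
3 0.758 0.704 32.864
final: 32.864 1.784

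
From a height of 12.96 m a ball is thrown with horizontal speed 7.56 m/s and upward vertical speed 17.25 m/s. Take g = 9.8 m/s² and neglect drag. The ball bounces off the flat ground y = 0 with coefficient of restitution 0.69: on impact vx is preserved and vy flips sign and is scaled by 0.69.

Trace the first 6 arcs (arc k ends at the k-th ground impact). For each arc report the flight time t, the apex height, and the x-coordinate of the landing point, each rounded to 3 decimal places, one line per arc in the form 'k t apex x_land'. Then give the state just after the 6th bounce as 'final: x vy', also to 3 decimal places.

Arc 1: start y=12.960, vy=17.250 → t=4.157, apex=28.142, x_land=31.425, impact vy=-23.486
  bounce: vy ← 0.69·23.486 = 16.205
Arc 2: start y=0.000, vy=16.205 → t=3.307, apex=13.398, x_land=56.427, impact vy=-16.205
  bounce: vy ← 0.69·16.205 = 11.182
Arc 3: start y=0.000, vy=11.182 → t=2.282, apex=6.379, x_land=73.678, impact vy=-11.182
  bounce: vy ← 0.69·11.182 = 7.715
Arc 4: start y=0.000, vy=7.715 → t=1.575, apex=3.037, x_land=85.582, impact vy=-7.715
  bounce: vy ← 0.69·7.715 = 5.324
Arc 5: start y=0.000, vy=5.324 → t=1.086, apex=1.446, x_land=93.795, impact vy=-5.324
  bounce: vy ← 0.69·5.324 = 3.673
Arc 6: start y=0.000, vy=3.673 → t=0.750, apex=0.688, x_land=99.463, impact vy=-3.673
  bounce: vy ← 0.69·3.673 = 2.535

1 4.157 28.142 31.425
2 3.307 13.398 56.427
3 2.282 6.379 73.678
4 1.575 3.037 85.582
5 1.086 1.446 93.795
6 0.750 0.688 99.463
final: 99.463 2.535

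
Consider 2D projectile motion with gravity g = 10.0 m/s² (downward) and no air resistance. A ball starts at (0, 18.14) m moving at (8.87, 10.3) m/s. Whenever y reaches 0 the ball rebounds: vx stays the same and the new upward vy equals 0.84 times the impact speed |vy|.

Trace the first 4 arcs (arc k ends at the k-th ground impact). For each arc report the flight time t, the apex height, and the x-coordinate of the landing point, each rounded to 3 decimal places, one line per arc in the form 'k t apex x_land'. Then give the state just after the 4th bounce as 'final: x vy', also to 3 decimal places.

1 3.195 23.445 28.343
2 3.638 16.542 60.611
3 3.056 11.672 87.716
4 2.567 8.236 110.484
final: 110.484 10.781

Arc 1: start y=18.140, vy=10.300 → t=3.195, apex=23.445, x_land=28.343, impact vy=-21.654
  bounce: vy ← 0.84·21.654 = 18.189
Arc 2: start y=0.000, vy=18.189 → t=3.638, apex=16.542, x_land=60.611, impact vy=-18.189
  bounce: vy ← 0.84·18.189 = 15.279
Arc 3: start y=0.000, vy=15.279 → t=3.056, apex=11.672, x_land=87.716, impact vy=-15.279
  bounce: vy ← 0.84·15.279 = 12.834
Arc 4: start y=0.000, vy=12.834 → t=2.567, apex=8.236, x_land=110.484, impact vy=-12.834
  bounce: vy ← 0.84·12.834 = 10.781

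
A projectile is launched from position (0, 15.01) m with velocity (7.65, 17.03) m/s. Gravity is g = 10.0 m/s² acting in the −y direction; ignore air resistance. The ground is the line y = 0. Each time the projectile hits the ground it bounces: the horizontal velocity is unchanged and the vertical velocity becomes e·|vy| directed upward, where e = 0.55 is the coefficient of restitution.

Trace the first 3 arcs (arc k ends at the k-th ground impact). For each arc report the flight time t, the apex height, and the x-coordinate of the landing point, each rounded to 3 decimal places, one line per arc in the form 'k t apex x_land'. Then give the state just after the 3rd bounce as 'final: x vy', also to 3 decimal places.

Arc 1: start y=15.010, vy=17.030 → t=4.132, apex=29.511, x_land=31.613, impact vy=-24.294
  bounce: vy ← 0.55·24.294 = 13.362
Arc 2: start y=0.000, vy=13.362 → t=2.672, apex=8.927, x_land=52.057, impact vy=-13.362
  bounce: vy ← 0.55·13.362 = 7.349
Arc 3: start y=0.000, vy=7.349 → t=1.470, apex=2.700, x_land=63.301, impact vy=-7.349
  bounce: vy ← 0.55·7.349 = 4.042

1 4.132 29.511 31.613
2 2.672 8.927 52.057
3 1.470 2.700 63.301
final: 63.301 4.042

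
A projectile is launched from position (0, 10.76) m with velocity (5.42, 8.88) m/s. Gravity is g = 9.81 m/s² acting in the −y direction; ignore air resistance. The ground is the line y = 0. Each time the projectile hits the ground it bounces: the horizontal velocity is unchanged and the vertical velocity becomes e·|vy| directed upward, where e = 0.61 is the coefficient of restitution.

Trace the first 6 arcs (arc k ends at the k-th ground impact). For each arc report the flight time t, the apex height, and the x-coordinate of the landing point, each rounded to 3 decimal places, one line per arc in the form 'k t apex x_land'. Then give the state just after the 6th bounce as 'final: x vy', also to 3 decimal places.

1 2.641 14.779 14.314
2 2.118 5.499 25.792
3 1.292 2.046 32.794
4 0.788 0.761 37.065
5 0.481 0.283 39.670
6 0.293 0.105 41.259
final: 41.259 0.877

Arc 1: start y=10.760, vy=8.880 → t=2.641, apex=14.779, x_land=14.314, impact vy=-17.028
  bounce: vy ← 0.61·17.028 = 10.387
Arc 2: start y=0.000, vy=10.387 → t=2.118, apex=5.499, x_land=25.792, impact vy=-10.387
  bounce: vy ← 0.61·10.387 = 6.336
Arc 3: start y=0.000, vy=6.336 → t=1.292, apex=2.046, x_land=32.794, impact vy=-6.336
  bounce: vy ← 0.61·6.336 = 3.865
Arc 4: start y=0.000, vy=3.865 → t=0.788, apex=0.761, x_land=37.065, impact vy=-3.865
  bounce: vy ← 0.61·3.865 = 2.358
Arc 5: start y=0.000, vy=2.358 → t=0.481, apex=0.283, x_land=39.670, impact vy=-2.358
  bounce: vy ← 0.61·2.358 = 1.438
Arc 6: start y=0.000, vy=1.438 → t=0.293, apex=0.105, x_land=41.259, impact vy=-1.438
  bounce: vy ← 0.61·1.438 = 0.877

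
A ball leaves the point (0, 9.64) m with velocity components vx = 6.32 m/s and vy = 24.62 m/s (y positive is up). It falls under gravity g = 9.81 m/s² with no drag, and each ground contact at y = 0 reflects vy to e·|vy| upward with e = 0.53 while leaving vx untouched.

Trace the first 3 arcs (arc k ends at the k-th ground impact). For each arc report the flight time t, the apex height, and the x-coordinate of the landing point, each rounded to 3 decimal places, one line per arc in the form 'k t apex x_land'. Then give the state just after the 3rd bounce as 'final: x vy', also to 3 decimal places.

1 5.384 40.534 34.029
2 3.047 11.386 53.287
3 1.615 3.198 63.494
final: 63.494 4.198

Arc 1: start y=9.640, vy=24.620 → t=5.384, apex=40.534, x_land=34.029, impact vy=-28.201
  bounce: vy ← 0.53·28.201 = 14.946
Arc 2: start y=0.000, vy=14.946 → t=3.047, apex=11.386, x_land=53.287, impact vy=-14.946
  bounce: vy ← 0.53·14.946 = 7.922
Arc 3: start y=0.000, vy=7.922 → t=1.615, apex=3.198, x_land=63.494, impact vy=-7.922
  bounce: vy ← 0.53·7.922 = 4.198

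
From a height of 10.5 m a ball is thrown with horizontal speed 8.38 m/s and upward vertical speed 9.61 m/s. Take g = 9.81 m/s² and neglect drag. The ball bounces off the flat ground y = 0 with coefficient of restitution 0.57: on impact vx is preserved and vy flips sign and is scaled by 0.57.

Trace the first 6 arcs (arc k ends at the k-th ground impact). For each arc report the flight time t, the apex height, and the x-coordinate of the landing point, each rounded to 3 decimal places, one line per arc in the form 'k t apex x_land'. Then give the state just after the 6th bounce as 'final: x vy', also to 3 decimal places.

1 2.740 15.207 22.964
2 2.007 4.941 39.785
3 1.144 1.605 49.373
4 0.652 0.522 54.839
5 0.372 0.169 57.954
6 0.212 0.055 59.729
final: 59.729 0.592

Arc 1: start y=10.500, vy=9.610 → t=2.740, apex=15.207, x_land=22.964, impact vy=-17.273
  bounce: vy ← 0.57·17.273 = 9.846
Arc 2: start y=0.000, vy=9.846 → t=2.007, apex=4.941, x_land=39.785, impact vy=-9.846
  bounce: vy ← 0.57·9.846 = 5.612
Arc 3: start y=0.000, vy=5.612 → t=1.144, apex=1.605, x_land=49.373, impact vy=-5.612
  bounce: vy ← 0.57·5.612 = 3.199
Arc 4: start y=0.000, vy=3.199 → t=0.652, apex=0.522, x_land=54.839, impact vy=-3.199
  bounce: vy ← 0.57·3.199 = 1.823
Arc 5: start y=0.000, vy=1.823 → t=0.372, apex=0.169, x_land=57.954, impact vy=-1.823
  bounce: vy ← 0.57·1.823 = 1.039
Arc 6: start y=0.000, vy=1.039 → t=0.212, apex=0.055, x_land=59.729, impact vy=-1.039
  bounce: vy ← 0.57·1.039 = 0.592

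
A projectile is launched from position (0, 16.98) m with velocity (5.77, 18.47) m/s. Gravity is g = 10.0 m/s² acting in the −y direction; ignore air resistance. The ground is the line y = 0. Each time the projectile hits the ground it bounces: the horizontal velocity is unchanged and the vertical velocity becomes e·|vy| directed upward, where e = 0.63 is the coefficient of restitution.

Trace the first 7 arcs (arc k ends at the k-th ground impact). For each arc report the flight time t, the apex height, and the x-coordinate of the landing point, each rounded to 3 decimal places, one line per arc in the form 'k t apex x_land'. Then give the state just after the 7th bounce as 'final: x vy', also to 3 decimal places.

Arc 1: start y=16.980, vy=18.470 → t=4.456, apex=34.037, x_land=25.712, impact vy=-26.091
  bounce: vy ← 0.63·26.091 = 16.437
Arc 2: start y=0.000, vy=16.437 → t=3.287, apex=13.509, x_land=44.680, impact vy=-16.437
  bounce: vy ← 0.63·16.437 = 10.356
Arc 3: start y=0.000, vy=10.356 → t=2.071, apex=5.362, x_land=56.631, impact vy=-10.356
  bounce: vy ← 0.63·10.356 = 6.524
Arc 4: start y=0.000, vy=6.524 → t=1.305, apex=2.128, x_land=64.159, impact vy=-6.524
  bounce: vy ← 0.63·6.524 = 4.110
Arc 5: start y=0.000, vy=4.110 → t=0.822, apex=0.845, x_land=68.902, impact vy=-4.110
  bounce: vy ← 0.63·4.110 = 2.589
Arc 6: start y=0.000, vy=2.589 → t=0.518, apex=0.335, x_land=71.891, impact vy=-2.589
  bounce: vy ← 0.63·2.589 = 1.631
Arc 7: start y=0.000, vy=1.631 → t=0.326, apex=0.133, x_land=73.773, impact vy=-1.631
  bounce: vy ← 0.63·1.631 = 1.028

1 4.456 34.037 25.712
2 3.287 13.509 44.680
3 2.071 5.362 56.631
4 1.305 2.128 64.159
5 0.822 0.845 68.902
6 0.518 0.335 71.891
7 0.326 0.133 73.773
final: 73.773 1.028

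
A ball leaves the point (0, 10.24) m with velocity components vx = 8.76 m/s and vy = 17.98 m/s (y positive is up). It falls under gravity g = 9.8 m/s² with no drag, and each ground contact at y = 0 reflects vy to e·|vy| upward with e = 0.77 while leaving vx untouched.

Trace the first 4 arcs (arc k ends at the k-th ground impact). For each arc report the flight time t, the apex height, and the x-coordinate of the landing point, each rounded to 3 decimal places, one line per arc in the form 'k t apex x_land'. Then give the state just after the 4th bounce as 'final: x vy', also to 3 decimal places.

1 4.170 26.734 36.533
2 3.597 15.851 68.044
3 2.770 9.398 92.307
4 2.133 5.572 110.990
final: 110.990 8.047

Arc 1: start y=10.240, vy=17.980 → t=4.170, apex=26.734, x_land=36.533, impact vy=-22.891
  bounce: vy ← 0.77·22.891 = 17.626
Arc 2: start y=0.000, vy=17.626 → t=3.597, apex=15.851, x_land=68.044, impact vy=-17.626
  bounce: vy ← 0.77·17.626 = 13.572
Arc 3: start y=0.000, vy=13.572 → t=2.770, apex=9.398, x_land=92.307, impact vy=-13.572
  bounce: vy ← 0.77·13.572 = 10.450
Arc 4: start y=0.000, vy=10.450 → t=2.133, apex=5.572, x_land=110.990, impact vy=-10.450
  bounce: vy ← 0.77·10.450 = 8.047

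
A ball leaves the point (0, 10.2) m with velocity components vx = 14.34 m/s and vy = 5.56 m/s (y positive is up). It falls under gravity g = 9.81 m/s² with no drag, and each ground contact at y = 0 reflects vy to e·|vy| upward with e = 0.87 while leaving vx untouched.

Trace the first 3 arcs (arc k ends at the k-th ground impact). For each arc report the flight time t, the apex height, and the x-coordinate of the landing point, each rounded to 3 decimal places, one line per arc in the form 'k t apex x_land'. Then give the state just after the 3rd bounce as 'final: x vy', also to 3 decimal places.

Arc 1: start y=10.200, vy=5.560 → t=2.116, apex=11.776, x_land=30.346, impact vy=-15.200
  bounce: vy ← 0.87·15.200 = 13.224
Arc 2: start y=0.000, vy=13.224 → t=2.696, apex=8.913, x_land=69.007, impact vy=-13.224
  bounce: vy ← 0.87·13.224 = 11.505
Arc 3: start y=0.000, vy=11.505 → t=2.346, apex=6.746, x_land=102.642, impact vy=-11.505
  bounce: vy ← 0.87·11.505 = 10.009

1 2.116 11.776 30.346
2 2.696 8.913 69.007
3 2.346 6.746 102.642
final: 102.642 10.009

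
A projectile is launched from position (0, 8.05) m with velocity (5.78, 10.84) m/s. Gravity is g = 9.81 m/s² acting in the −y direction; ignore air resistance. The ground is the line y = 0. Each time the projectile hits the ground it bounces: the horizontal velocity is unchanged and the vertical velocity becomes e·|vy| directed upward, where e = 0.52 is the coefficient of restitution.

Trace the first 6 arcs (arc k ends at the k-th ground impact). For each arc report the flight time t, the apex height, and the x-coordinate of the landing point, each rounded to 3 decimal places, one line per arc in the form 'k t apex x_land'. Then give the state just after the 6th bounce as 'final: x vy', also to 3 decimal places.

Arc 1: start y=8.050, vy=10.840 → t=2.797, apex=14.039, x_land=16.165, impact vy=-16.597
  bounce: vy ← 0.52·16.597 = 8.630
Arc 2: start y=0.000, vy=8.630 → t=1.759, apex=3.796, x_land=26.335, impact vy=-8.630
  bounce: vy ← 0.52·8.630 = 4.488
Arc 3: start y=0.000, vy=4.488 → t=0.915, apex=1.026, x_land=31.624, impact vy=-4.488
  bounce: vy ← 0.52·4.488 = 2.334
Arc 4: start y=0.000, vy=2.334 → t=0.476, apex=0.278, x_land=34.373, impact vy=-2.334
  bounce: vy ← 0.52·2.334 = 1.213
Arc 5: start y=0.000, vy=1.213 → t=0.247, apex=0.075, x_land=35.803, impact vy=-1.213
  bounce: vy ← 0.52·1.213 = 0.631
Arc 6: start y=0.000, vy=0.631 → t=0.129, apex=0.020, x_land=36.547, impact vy=-0.631
  bounce: vy ← 0.52·0.631 = 0.328

1 2.797 14.039 16.165
2 1.759 3.796 26.335
3 0.915 1.026 31.624
4 0.476 0.278 34.373
5 0.247 0.075 35.803
6 0.129 0.020 36.547
final: 36.547 0.328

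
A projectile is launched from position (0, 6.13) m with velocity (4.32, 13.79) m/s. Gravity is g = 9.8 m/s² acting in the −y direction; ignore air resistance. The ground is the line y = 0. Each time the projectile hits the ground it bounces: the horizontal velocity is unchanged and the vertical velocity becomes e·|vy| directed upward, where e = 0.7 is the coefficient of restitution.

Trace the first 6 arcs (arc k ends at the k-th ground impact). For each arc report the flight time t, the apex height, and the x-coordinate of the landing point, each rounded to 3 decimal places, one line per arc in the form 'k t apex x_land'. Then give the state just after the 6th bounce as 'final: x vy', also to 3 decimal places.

1 3.205 15.832 13.844
2 2.517 7.758 24.716
3 1.762 3.801 32.325
4 1.233 1.863 37.652
5 0.863 0.913 41.381
6 0.604 0.447 43.992
final: 43.992 2.072

Arc 1: start y=6.130, vy=13.790 → t=3.205, apex=15.832, x_land=13.844, impact vy=-17.616
  bounce: vy ← 0.7·17.616 = 12.331
Arc 2: start y=0.000, vy=12.331 → t=2.517, apex=7.758, x_land=24.716, impact vy=-12.331
  bounce: vy ← 0.7·12.331 = 8.632
Arc 3: start y=0.000, vy=8.632 → t=1.762, apex=3.801, x_land=32.325, impact vy=-8.632
  bounce: vy ← 0.7·8.632 = 6.042
Arc 4: start y=0.000, vy=6.042 → t=1.233, apex=1.863, x_land=37.652, impact vy=-6.042
  bounce: vy ← 0.7·6.042 = 4.230
Arc 5: start y=0.000, vy=4.230 → t=0.863, apex=0.913, x_land=41.381, impact vy=-4.230
  bounce: vy ← 0.7·4.230 = 2.961
Arc 6: start y=0.000, vy=2.961 → t=0.604, apex=0.447, x_land=43.992, impact vy=-2.961
  bounce: vy ← 0.7·2.961 = 2.072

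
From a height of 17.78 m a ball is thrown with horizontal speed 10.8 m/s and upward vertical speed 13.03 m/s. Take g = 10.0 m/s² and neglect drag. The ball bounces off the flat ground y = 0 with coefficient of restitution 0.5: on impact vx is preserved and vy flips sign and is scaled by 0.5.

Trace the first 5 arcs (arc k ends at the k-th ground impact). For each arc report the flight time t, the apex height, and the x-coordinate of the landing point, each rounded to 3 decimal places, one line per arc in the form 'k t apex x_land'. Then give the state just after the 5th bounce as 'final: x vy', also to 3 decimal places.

Arc 1: start y=17.780, vy=13.030 → t=3.595, apex=26.269, x_land=38.827, impact vy=-22.921
  bounce: vy ← 0.5·22.921 = 11.461
Arc 2: start y=0.000, vy=11.461 → t=2.292, apex=6.567, x_land=63.582, impact vy=-11.461
  bounce: vy ← 0.5·11.461 = 5.730
Arc 3: start y=0.000, vy=5.730 → t=1.146, apex=1.642, x_land=75.960, impact vy=-5.730
  bounce: vy ← 0.5·5.730 = 2.865
Arc 4: start y=0.000, vy=2.865 → t=0.573, apex=0.410, x_land=82.148, impact vy=-2.865
  bounce: vy ← 0.5·2.865 = 1.433
Arc 5: start y=0.000, vy=1.433 → t=0.287, apex=0.103, x_land=85.243, impact vy=-1.433
  bounce: vy ← 0.5·1.433 = 0.716

1 3.595 26.269 38.827
2 2.292 6.567 63.582
3 1.146 1.642 75.960
4 0.573 0.410 82.148
5 0.287 0.103 85.243
final: 85.243 0.716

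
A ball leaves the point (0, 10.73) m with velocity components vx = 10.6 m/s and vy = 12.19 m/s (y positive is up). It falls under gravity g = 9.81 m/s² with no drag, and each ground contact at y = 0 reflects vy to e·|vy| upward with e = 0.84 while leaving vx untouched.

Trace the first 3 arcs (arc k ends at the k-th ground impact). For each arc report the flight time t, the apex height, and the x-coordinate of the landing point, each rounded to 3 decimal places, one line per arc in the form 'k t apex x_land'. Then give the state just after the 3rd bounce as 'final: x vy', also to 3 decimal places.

Arc 1: start y=10.730, vy=12.190 → t=3.174, apex=18.304, x_land=33.648, impact vy=-18.950
  bounce: vy ← 0.84·18.950 = 15.918
Arc 2: start y=0.000, vy=15.918 → t=3.245, apex=12.915, x_land=68.049, impact vy=-15.918
  bounce: vy ← 0.84·15.918 = 13.371
Arc 3: start y=0.000, vy=13.371 → t=2.726, apex=9.113, x_land=96.945, impact vy=-13.371
  bounce: vy ← 0.84·13.371 = 11.232

1 3.174 18.304 33.648
2 3.245 12.915 68.049
3 2.726 9.113 96.945
final: 96.945 11.232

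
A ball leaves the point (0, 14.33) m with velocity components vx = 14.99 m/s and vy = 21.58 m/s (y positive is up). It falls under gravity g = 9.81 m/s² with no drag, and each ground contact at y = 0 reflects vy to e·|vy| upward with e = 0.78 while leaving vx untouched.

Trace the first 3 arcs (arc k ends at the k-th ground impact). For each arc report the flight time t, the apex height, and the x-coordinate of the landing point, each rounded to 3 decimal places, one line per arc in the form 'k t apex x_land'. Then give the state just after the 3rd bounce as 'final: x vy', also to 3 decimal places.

1 4.986 38.066 74.734
2 4.346 23.159 139.878
3 3.390 14.090 190.690
final: 190.690 12.969

Arc 1: start y=14.330, vy=21.580 → t=4.986, apex=38.066, x_land=74.734, impact vy=-27.329
  bounce: vy ← 0.78·27.329 = 21.316
Arc 2: start y=0.000, vy=21.316 → t=4.346, apex=23.159, x_land=139.878, impact vy=-21.316
  bounce: vy ← 0.78·21.316 = 16.627
Arc 3: start y=0.000, vy=16.627 → t=3.390, apex=14.090, x_land=190.690, impact vy=-16.627
  bounce: vy ← 0.78·16.627 = 12.969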